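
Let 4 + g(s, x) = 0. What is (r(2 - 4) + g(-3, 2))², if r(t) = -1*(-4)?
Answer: 0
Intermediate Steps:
g(s, x) = -4 (g(s, x) = -4 + 0 = -4)
r(t) = 4
(r(2 - 4) + g(-3, 2))² = (4 - 4)² = 0² = 0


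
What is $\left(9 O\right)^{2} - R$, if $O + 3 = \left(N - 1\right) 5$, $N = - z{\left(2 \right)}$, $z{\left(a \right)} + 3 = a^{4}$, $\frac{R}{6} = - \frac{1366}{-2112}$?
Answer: $\frac{75969541}{176} \approx 4.3165 \cdot 10^{5}$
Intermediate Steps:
$R = \frac{683}{176}$ ($R = 6 \left(- \frac{1366}{-2112}\right) = 6 \left(\left(-1366\right) \left(- \frac{1}{2112}\right)\right) = 6 \cdot \frac{683}{1056} = \frac{683}{176} \approx 3.8807$)
$z{\left(a \right)} = -3 + a^{4}$
$N = -13$ ($N = - (-3 + 2^{4}) = - (-3 + 16) = \left(-1\right) 13 = -13$)
$O = -73$ ($O = -3 + \left(-13 - 1\right) 5 = -3 - 70 = -73$)
$\left(9 O\right)^{2} - R = \left(9 \left(-73\right)\right)^{2} - \frac{683}{176} = \left(-657\right)^{2} - \frac{683}{176} = 431649 - \frac{683}{176} = \frac{75969541}{176}$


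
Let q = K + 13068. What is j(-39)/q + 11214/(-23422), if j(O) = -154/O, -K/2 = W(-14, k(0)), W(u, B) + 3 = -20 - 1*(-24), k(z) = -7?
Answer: -203955566/426258651 ≈ -0.47848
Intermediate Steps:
W(u, B) = 1 (W(u, B) = -3 + (-20 - 1*(-24)) = -3 + (-20 + 24) = -3 + 4 = 1)
K = -2 (K = -2*1 = -2)
q = 13066 (q = -2 + 13068 = 13066)
j(-39)/q + 11214/(-23422) = -154/(-39)/13066 + 11214/(-23422) = -154*(-1/39)*(1/13066) + 11214*(-1/23422) = (154/39)*(1/13066) - 801/1673 = 77/254787 - 801/1673 = -203955566/426258651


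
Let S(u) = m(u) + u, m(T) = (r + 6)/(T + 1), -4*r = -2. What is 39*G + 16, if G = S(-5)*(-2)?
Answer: 2131/4 ≈ 532.75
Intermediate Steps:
r = ½ (r = -¼*(-2) = ½ ≈ 0.50000)
m(T) = 13/(2*(1 + T)) (m(T) = (½ + 6)/(T + 1) = 13/(2*(1 + T)))
S(u) = u + 13/(2*(1 + u)) (S(u) = 13/(2*(1 + u)) + u = u + 13/(2*(1 + u)))
G = 53/4 (G = ((13/2 - 5*(1 - 5))/(1 - 5))*(-2) = ((13/2 - 5*(-4))/(-4))*(-2) = -(13/2 + 20)/4*(-2) = -¼*53/2*(-2) = -53/8*(-2) = 53/4 ≈ 13.250)
39*G + 16 = 39*(53/4) + 16 = 2067/4 + 16 = 2131/4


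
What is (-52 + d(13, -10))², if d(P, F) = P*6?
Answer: 676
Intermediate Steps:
d(P, F) = 6*P
(-52 + d(13, -10))² = (-52 + 6*13)² = (-52 + 78)² = 26² = 676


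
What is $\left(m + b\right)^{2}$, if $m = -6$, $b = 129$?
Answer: $15129$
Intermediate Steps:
$\left(m + b\right)^{2} = \left(-6 + 129\right)^{2} = 123^{2} = 15129$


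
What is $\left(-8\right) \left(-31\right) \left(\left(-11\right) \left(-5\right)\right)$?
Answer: $13640$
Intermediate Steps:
$\left(-8\right) \left(-31\right) \left(\left(-11\right) \left(-5\right)\right) = 248 \cdot 55 = 13640$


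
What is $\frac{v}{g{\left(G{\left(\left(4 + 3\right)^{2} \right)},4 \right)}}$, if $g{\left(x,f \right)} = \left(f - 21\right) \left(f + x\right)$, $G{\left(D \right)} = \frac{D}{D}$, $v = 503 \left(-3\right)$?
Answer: $\frac{1509}{85} \approx 17.753$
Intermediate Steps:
$v = -1509$
$G{\left(D \right)} = 1$
$g{\left(x,f \right)} = \left(-21 + f\right) \left(f + x\right)$
$\frac{v}{g{\left(G{\left(\left(4 + 3\right)^{2} \right)},4 \right)}} = - \frac{1509}{4^{2} - 84 - 21 + 4 \cdot 1} = - \frac{1509}{16 - 84 - 21 + 4} = - \frac{1509}{-85} = \left(-1509\right) \left(- \frac{1}{85}\right) = \frac{1509}{85}$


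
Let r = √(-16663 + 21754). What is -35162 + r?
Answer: -35162 + √5091 ≈ -35091.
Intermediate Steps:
r = √5091 ≈ 71.351
-35162 + r = -35162 + √5091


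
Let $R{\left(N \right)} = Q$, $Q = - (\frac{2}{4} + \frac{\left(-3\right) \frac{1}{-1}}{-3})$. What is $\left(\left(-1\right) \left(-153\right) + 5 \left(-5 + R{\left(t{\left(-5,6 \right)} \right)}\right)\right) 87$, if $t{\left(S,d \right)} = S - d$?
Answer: $\frac{22707}{2} \approx 11354.0$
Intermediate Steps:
$Q = \frac{1}{2}$ ($Q = - (2 \cdot \frac{1}{4} + \left(-3\right) \left(-1\right) \left(- \frac{1}{3}\right)) = - (\frac{1}{2} + 3 \left(- \frac{1}{3}\right)) = - (\frac{1}{2} - 1) = \left(-1\right) \left(- \frac{1}{2}\right) = \frac{1}{2} \approx 0.5$)
$R{\left(N \right)} = \frac{1}{2}$
$\left(\left(-1\right) \left(-153\right) + 5 \left(-5 + R{\left(t{\left(-5,6 \right)} \right)}\right)\right) 87 = \left(\left(-1\right) \left(-153\right) + 5 \left(-5 + \frac{1}{2}\right)\right) 87 = \left(153 + 5 \left(- \frac{9}{2}\right)\right) 87 = \left(153 - \frac{45}{2}\right) 87 = \frac{261}{2} \cdot 87 = \frac{22707}{2}$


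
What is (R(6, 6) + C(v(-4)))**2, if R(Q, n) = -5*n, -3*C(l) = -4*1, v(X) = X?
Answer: 7396/9 ≈ 821.78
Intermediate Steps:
C(l) = 4/3 (C(l) = -(-4)/3 = -1/3*(-4) = 4/3)
(R(6, 6) + C(v(-4)))**2 = (-5*6 + 4/3)**2 = (-30 + 4/3)**2 = (-86/3)**2 = 7396/9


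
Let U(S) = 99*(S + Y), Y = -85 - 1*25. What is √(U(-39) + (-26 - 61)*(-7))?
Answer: I*√14142 ≈ 118.92*I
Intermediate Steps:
Y = -110 (Y = -85 - 25 = -110)
U(S) = -10890 + 99*S (U(S) = 99*(S - 110) = 99*(-110 + S) = -10890 + 99*S)
√(U(-39) + (-26 - 61)*(-7)) = √((-10890 + 99*(-39)) + (-26 - 61)*(-7)) = √((-10890 - 3861) - 87*(-7)) = √(-14751 + 609) = √(-14142) = I*√14142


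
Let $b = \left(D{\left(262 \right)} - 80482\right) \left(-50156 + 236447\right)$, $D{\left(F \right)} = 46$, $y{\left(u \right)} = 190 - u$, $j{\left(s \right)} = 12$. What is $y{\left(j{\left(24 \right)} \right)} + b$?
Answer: $-14984502698$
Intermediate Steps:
$b = -14984502876$ ($b = \left(46 - 80482\right) \left(-50156 + 236447\right) = \left(-80436\right) 186291 = -14984502876$)
$y{\left(j{\left(24 \right)} \right)} + b = \left(190 - 12\right) - 14984502876 = 178 - 14984502876 = -14984502698$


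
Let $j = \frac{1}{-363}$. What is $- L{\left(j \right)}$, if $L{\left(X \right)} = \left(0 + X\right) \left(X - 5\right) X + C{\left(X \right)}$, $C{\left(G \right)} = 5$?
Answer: $- \frac{239158919}{47832147} \approx -5.0$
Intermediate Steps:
$j = - \frac{1}{363} \approx -0.0027548$
$L{\left(X \right)} = 5 + X^{2} \left(-5 + X\right)$ ($L{\left(X \right)} = \left(0 + X\right) \left(X - 5\right) X + 5 = X \left(-5 + X\right) X + 5 = X^{2} \left(-5 + X\right) + 5 = 5 + X^{2} \left(-5 + X\right)$)
$- L{\left(j \right)} = - (5 + \left(- \frac{1}{363}\right)^{3} - 5 \left(- \frac{1}{363}\right)^{2}) = - (5 - \frac{1}{47832147} - \frac{5}{131769}) = \left(-1\right) \frac{239158919}{47832147} = - \frac{239158919}{47832147}$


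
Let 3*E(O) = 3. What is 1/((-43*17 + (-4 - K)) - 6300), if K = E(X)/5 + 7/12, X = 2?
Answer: -60/422147 ≈ -0.00014213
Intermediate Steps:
E(O) = 1 (E(O) = (⅓)*3 = 1)
K = 47/60 (K = 1/5 + 7/12 = 1*(⅕) + 7*(1/12) = ⅕ + 7/12 = 47/60 ≈ 0.78333)
1/((-43*17 + (-4 - K)) - 6300) = 1/((-43*17 + (-4 - 1*47/60)) - 6300) = 1/((-731 + (-4 - 47/60)) - 6300) = 1/((-731 - 287/60) - 6300) = 1/(-44147/60 - 6300) = 1/(-422147/60) = -60/422147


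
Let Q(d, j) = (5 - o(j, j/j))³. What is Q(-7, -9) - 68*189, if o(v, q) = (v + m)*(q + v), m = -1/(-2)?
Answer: -262899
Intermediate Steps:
m = ½ (m = -1*(-½) = ½ ≈ 0.50000)
o(v, q) = (½ + v)*(q + v) (o(v, q) = (v + ½)*(q + v) = (½ + v)*(q + v))
Q(d, j) = (9/2 - j² - 3*j/2)³ (Q(d, j) = (5 - (j² + (j/j)/2 + j/2 + (j/j)*j))³ = (5 - (j² + (½)*1 + j/2 + 1*j))³ = (5 - (j² + ½ + j/2 + j))³ = (5 - (½ + j² + 3*j/2))³ = (5 + (-½ - j² - 3*j/2))³ = (9/2 - j² - 3*j/2)³)
Q(-7, -9) - 68*189 = -(-9 + 2*(-9)² + 3*(-9))³/8 - 68*189 = -(-9 + 2*81 - 27)³/8 - 12852 = -(-9 + 162 - 27)³/8 - 12852 = -⅛*126³ - 12852 = -⅛*2000376 - 12852 = -250047 - 12852 = -262899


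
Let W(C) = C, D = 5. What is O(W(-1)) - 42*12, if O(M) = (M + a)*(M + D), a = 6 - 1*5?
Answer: -504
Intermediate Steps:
a = 1 (a = 6 - 5 = 1)
O(M) = (1 + M)*(5 + M) (O(M) = (M + 1)*(M + 5) = (1 + M)*(5 + M))
O(W(-1)) - 42*12 = (5 + (-1)² + 6*(-1)) - 42*12 = (5 + 1 - 6) - 504 = 0 - 504 = -504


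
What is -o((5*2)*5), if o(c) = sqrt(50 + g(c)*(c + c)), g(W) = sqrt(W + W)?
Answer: -5*sqrt(42) ≈ -32.404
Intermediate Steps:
g(W) = sqrt(2)*sqrt(W) (g(W) = sqrt(2*W) = sqrt(2)*sqrt(W))
o(c) = sqrt(50 + 2*sqrt(2)*c**(3/2)) (o(c) = sqrt(50 + (sqrt(2)*sqrt(c))*(c + c)) = sqrt(50 + (sqrt(2)*sqrt(c))*(2*c)) = sqrt(50 + 2*sqrt(2)*c**(3/2)))
-o((5*2)*5) = -sqrt(50 + 2*sqrt(2)*((5*2)*5)**(3/2)) = -sqrt(50 + 2*sqrt(2)*(10*5)**(3/2)) = -sqrt(50 + 2*sqrt(2)*50**(3/2)) = -sqrt(50 + 2*sqrt(2)*(250*sqrt(2))) = -sqrt(50 + 1000) = -sqrt(1050) = -5*sqrt(42)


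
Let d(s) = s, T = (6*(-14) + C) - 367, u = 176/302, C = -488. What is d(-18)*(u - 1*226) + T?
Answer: 470895/151 ≈ 3118.5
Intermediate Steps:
u = 88/151 (u = 176*(1/302) = 88/151 ≈ 0.58278)
T = -939 (T = (6*(-14) - 488) - 367 = (-84 - 488) - 367 = -572 - 367 = -939)
d(-18)*(u - 1*226) + T = -18*(88/151 - 1*226) - 939 = -18*(88/151 - 226) - 939 = -18*(-34038/151) - 939 = 612684/151 - 939 = 470895/151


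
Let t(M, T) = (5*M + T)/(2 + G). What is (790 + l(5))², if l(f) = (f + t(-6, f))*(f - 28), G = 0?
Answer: 3705625/4 ≈ 9.2641e+5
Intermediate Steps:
t(M, T) = T/2 + 5*M/2 (t(M, T) = (5*M + T)/(2 + 0) = (T + 5*M)/2 = (T + 5*M)*(½) = T/2 + 5*M/2)
l(f) = (-28 + f)*(-15 + 3*f/2) (l(f) = (f + (f/2 + (5/2)*(-6)))*(f - 28) = (f + (f/2 - 15))*(-28 + f) = (f + (-15 + f/2))*(-28 + f) = (-15 + 3*f/2)*(-28 + f) = (-28 + f)*(-15 + 3*f/2))
(790 + l(5))² = (790 + (420 - 57*5 + (3/2)*5²))² = (790 + (420 - 285 + (3/2)*25))² = (790 + (420 - 285 + 75/2))² = (790 + 345/2)² = (1925/2)² = 3705625/4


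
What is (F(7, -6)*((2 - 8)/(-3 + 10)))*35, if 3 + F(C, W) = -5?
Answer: 240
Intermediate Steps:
F(C, W) = -8 (F(C, W) = -3 - 5 = -8)
(F(7, -6)*((2 - 8)/(-3 + 10)))*35 = -8*(2 - 8)/(-3 + 10)*35 = -(-48)/7*35 = -8*(-6/7)*35 = (48/7)*35 = 240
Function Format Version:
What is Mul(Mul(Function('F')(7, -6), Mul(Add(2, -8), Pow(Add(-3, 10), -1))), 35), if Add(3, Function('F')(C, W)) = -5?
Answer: 240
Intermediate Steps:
Function('F')(C, W) = -8 (Function('F')(C, W) = Add(-3, -5) = -8)
Mul(Mul(Function('F')(7, -6), Mul(Add(2, -8), Pow(Add(-3, 10), -1))), 35) = Mul(Mul(-8, Mul(Add(2, -8), Pow(Add(-3, 10), -1))), 35) = Mul(Mul(-8, Mul(-6, Pow(7, -1))), 35) = Mul(Mul(-8, Mul(-6, Rational(1, 7))), 35) = Mul(Mul(-8, Rational(-6, 7)), 35) = Mul(Rational(48, 7), 35) = 240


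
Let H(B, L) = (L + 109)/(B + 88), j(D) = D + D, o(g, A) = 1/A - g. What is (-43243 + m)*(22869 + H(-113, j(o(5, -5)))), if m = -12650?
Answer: -159749571876/125 ≈ -1.2780e+9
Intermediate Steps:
o(g, A) = 1/A - g
j(D) = 2*D
H(B, L) = (109 + L)/(88 + B)
(-43243 + m)*(22869 + H(-113, j(o(5, -5)))) = (-43243 - 12650)*(22869 + (109 + 2*(1/(-5) - 1*5))/(88 - 113)) = -55893*(22869 + (109 + 2*(-⅕ - 5))/(-25)) = -55893*(22869 - (109 + 2*(-26/5))/25) = -55893*(22869 - (109 - 52/5)/25) = -55893*(22869 - 1/25*493/5) = -55893*(22869 - 493/125) = -55893*2858132/125 = -159749571876/125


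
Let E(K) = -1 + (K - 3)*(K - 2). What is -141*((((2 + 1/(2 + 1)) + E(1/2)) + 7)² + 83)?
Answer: -1549919/48 ≈ -32290.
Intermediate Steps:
E(K) = -1 + (-3 + K)*(-2 + K)
-141*((((2 + 1/(2 + 1)) + E(1/2)) + 7)² + 83) = -141*((((2 + 1/(2 + 1)) + (5 + (1/2)² - 5/2)) + 7)² + 83) = -141*((((2 + 1/3) + (5 + (1*(½))² - 5/2)) + 7)² + 83) = -141*((((2 + ⅓) + (5 + (½)² - 5*½)) + 7)² + 83) = -141*(((7/3 + (5 + ¼ - 5/2)) + 7)² + 83) = -141*(((7/3 + 11/4) + 7)² + 83) = -141*((61/12 + 7)² + 83) = -141*((145/12)² + 83) = -141*(21025/144 + 83) = -141*32977/144 = -1549919/48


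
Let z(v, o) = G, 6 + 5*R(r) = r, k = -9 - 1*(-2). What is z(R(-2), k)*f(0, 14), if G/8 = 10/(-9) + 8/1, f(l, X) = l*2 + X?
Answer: 6944/9 ≈ 771.56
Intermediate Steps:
f(l, X) = X + 2*l (f(l, X) = 2*l + X = X + 2*l)
G = 496/9 (G = 8*(10/(-9) + 8/1) = 8*(10*(-1/9) + 8*1) = 8*(-10/9 + 8) = 8*(62/9) = 496/9 ≈ 55.111)
k = -7 (k = -9 + 2 = -7)
R(r) = -6/5 + r/5
z(v, o) = 496/9
z(R(-2), k)*f(0, 14) = 496*(14 + 2*0)/9 = 496*(14 + 0)/9 = (496/9)*14 = 6944/9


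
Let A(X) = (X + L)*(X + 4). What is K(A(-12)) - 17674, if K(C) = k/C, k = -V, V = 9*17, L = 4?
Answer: -1131289/64 ≈ -17676.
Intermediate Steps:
A(X) = (4 + X)² (A(X) = (X + 4)*(X + 4) = (4 + X)*(4 + X) = (4 + X)²)
V = 153
k = -153 (k = -1*153 = -153)
K(C) = -153/C
K(A(-12)) - 17674 = -153/(16 + (-12)² + 8*(-12)) - 17674 = -153/(16 + 144 - 96) - 17674 = -153/64 - 17674 = -1131289/64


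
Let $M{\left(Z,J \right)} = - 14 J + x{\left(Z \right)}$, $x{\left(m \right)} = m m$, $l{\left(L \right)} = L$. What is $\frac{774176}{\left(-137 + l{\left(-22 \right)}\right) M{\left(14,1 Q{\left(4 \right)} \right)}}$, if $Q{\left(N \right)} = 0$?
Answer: $- \frac{193544}{7791} \approx -24.842$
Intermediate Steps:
$x{\left(m \right)} = m^{2}$
$M{\left(Z,J \right)} = Z^{2} - 14 J$ ($M{\left(Z,J \right)} = - 14 J + Z^{2} = Z^{2} - 14 J$)
$\frac{774176}{\left(-137 + l{\left(-22 \right)}\right) M{\left(14,1 Q{\left(4 \right)} \right)}} = \frac{774176}{\left(-137 - 22\right) \left(14^{2} - 14 \cdot 1 \cdot 0\right)} = \frac{774176}{\left(-159\right) \left(196 - 0\right)} = \frac{774176}{\left(-159\right) \left(196 + 0\right)} = \frac{774176}{\left(-159\right) 196} = \frac{774176}{-31164} = 774176 \left(- \frac{1}{31164}\right) = - \frac{193544}{7791}$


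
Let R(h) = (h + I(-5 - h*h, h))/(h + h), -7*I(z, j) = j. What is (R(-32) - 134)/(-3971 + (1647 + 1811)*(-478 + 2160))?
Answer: -11/478667 ≈ -2.2980e-5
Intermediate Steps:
I(z, j) = -j/7
R(h) = 3/7 (R(h) = (h - h/7)/(h + h) = (6*h/7)/((2*h)) = (6*h/7)*(1/(2*h)) = 3/7)
(R(-32) - 134)/(-3971 + (1647 + 1811)*(-478 + 2160)) = (3/7 - 134)/(-3971 + (1647 + 1811)*(-478 + 2160)) = -935/(7*(-3971 + 3458*1682)) = -935/(7*(-3971 + 5816356)) = -935/7/5812385 = -935/7*1/5812385 = -11/478667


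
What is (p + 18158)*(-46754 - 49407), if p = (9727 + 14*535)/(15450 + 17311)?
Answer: -57205357204255/32761 ≈ -1.7461e+9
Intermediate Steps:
p = 17217/32761 (p = (9727 + 7490)/32761 = 17217*(1/32761) = 17217/32761 ≈ 0.52553)
(p + 18158)*(-46754 - 49407) = (17217/32761 + 18158)*(-46754 - 49407) = (594891455/32761)*(-96161) = -57205357204255/32761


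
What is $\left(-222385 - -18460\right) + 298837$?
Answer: $94912$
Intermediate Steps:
$\left(-222385 - -18460\right) + 298837 = \left(-222385 + \left(-260 + 18720\right)\right) + 298837 = \left(-222385 + 18460\right) + 298837 = -203925 + 298837 = 94912$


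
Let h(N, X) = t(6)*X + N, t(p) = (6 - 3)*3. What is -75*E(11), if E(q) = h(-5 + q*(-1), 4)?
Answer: -1500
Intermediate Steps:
t(p) = 9 (t(p) = 3*3 = 9)
h(N, X) = N + 9*X (h(N, X) = 9*X + N = N + 9*X)
E(q) = 31 - q (E(q) = (-5 + q*(-1)) + 9*4 = (-5 - q) + 36 = 31 - q)
-75*E(11) = -75*(31 - 1*11) = -75*(31 - 11) = -75*20 = -1500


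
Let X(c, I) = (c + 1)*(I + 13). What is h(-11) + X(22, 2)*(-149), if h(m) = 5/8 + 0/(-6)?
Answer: -411235/8 ≈ -51404.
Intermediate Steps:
X(c, I) = (1 + c)*(13 + I)
h(m) = 5/8 (h(m) = 5*(⅛) + 0*(-⅙) = 5/8 + 0 = 5/8)
h(-11) + X(22, 2)*(-149) = 5/8 + (13 + 2 + 13*22 + 2*22)*(-149) = 5/8 + (13 + 2 + 286 + 44)*(-149) = 5/8 + 345*(-149) = 5/8 - 51405 = -411235/8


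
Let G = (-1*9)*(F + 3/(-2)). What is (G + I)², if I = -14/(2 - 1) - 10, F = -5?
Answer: 4761/4 ≈ 1190.3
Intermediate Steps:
G = 117/2 (G = (-1*9)*(-5 + 3/(-2)) = -9*(-5 + 3*(-½)) = -9*(-5 - 3/2) = -9*(-13/2) = 117/2 ≈ 58.500)
I = -24 (I = -14/1 - 10 = 1*(-14) - 10 = -14 - 10 = -24)
(G + I)² = (117/2 - 24)² = (69/2)² = 4761/4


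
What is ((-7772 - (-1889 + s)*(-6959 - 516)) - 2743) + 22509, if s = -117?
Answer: -14982856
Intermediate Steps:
((-7772 - (-1889 + s)*(-6959 - 516)) - 2743) + 22509 = ((-7772 - (-1889 - 117)*(-6959 - 516)) - 2743) + 22509 = ((-7772 - (-2006)*(-7475)) - 2743) + 22509 = ((-7772 - 1*14994850) - 2743) + 22509 = ((-7772 - 14994850) - 2743) + 22509 = (-15002622 - 2743) + 22509 = -15005365 + 22509 = -14982856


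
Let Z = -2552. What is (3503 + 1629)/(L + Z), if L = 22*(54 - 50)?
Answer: -1283/616 ≈ -2.0828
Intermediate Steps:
L = 88 (L = 22*4 = 88)
(3503 + 1629)/(L + Z) = (3503 + 1629)/(88 - 2552) = 5132/(-2464) = 5132*(-1/2464) = -1283/616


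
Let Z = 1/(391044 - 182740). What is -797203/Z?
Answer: -166060573712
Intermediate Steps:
Z = 1/208304 ≈ 4.8007e-6
-797203/Z = -797203/1/208304 = -797203*208304 = -166060573712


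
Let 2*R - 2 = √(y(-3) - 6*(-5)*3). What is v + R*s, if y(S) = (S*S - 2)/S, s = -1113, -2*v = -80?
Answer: -1073 - 371*√789/2 ≈ -6283.5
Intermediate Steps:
v = 40 (v = -½*(-80) = 40)
y(S) = (-2 + S²)/S (y(S) = (S² - 2)/S = (-2 + S²)/S)
R = 1 + √789/6 (R = 1 + √((-3 - 2/(-3)) - 6*(-5)*3)/2 = 1 + √((-3 - 2*(-⅓)) + 30*3)/2 = 1 + √((-3 + ⅔) + 90)/2 = 1 + √(-7/3 + 90)/2 = 1 + √(263/3)/2 = 1 + (√789/3)/2 = 1 + √789/6 ≈ 5.6815)
v + R*s = 40 + (1 + √789/6)*(-1113) = 40 + (-1113 - 371*√789/2) = -1073 - 371*√789/2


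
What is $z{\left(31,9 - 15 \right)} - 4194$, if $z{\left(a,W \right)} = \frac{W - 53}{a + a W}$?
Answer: $- \frac{650011}{155} \approx -4193.6$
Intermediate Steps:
$z{\left(a,W \right)} = \frac{-53 + W}{a + W a}$
$z{\left(31,9 - 15 \right)} - 4194 = \frac{-53 + \left(9 - 15\right)}{31 \left(1 + \left(9 - 15\right)\right)} - 4194 = \frac{-53 - 6}{31 \left(1 - 6\right)} - 4194 = \frac{1}{31} \frac{1}{-5} \left(-59\right) - 4194 = \frac{1}{31} \left(- \frac{1}{5}\right) \left(-59\right) - 4194 = \frac{59}{155} - 4194 = - \frac{650011}{155}$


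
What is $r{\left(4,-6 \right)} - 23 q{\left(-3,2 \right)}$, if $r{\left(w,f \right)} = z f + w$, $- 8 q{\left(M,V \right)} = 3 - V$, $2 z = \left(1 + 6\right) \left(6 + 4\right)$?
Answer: $- \frac{1625}{8} \approx -203.13$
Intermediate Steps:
$z = 35$ ($z = \frac{\left(1 + 6\right) \left(6 + 4\right)}{2} = \frac{7 \cdot 10}{2} = \frac{1}{2} \cdot 70 = 35$)
$q{\left(M,V \right)} = - \frac{3}{8} + \frac{V}{8}$ ($q{\left(M,V \right)} = - \frac{3 - V}{8} = - \frac{3}{8} + \frac{V}{8}$)
$r{\left(w,f \right)} = w + 35 f$ ($r{\left(w,f \right)} = 35 f + w = w + 35 f$)
$r{\left(4,-6 \right)} - 23 q{\left(-3,2 \right)} = \left(4 + 35 \left(-6\right)\right) - 23 \left(- \frac{3}{8} + \frac{1}{8} \cdot 2\right) = \left(4 - 210\right) - 23 \left(- \frac{3}{8} + \frac{1}{4}\right) = -206 - - \frac{23}{8} = -206 + \frac{23}{8} = - \frac{1625}{8}$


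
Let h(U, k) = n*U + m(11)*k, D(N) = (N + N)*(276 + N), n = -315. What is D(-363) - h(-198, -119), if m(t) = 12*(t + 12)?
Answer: 33636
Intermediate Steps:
m(t) = 144 + 12*t (m(t) = 12*(12 + t) = 144 + 12*t)
D(N) = 2*N*(276 + N) (D(N) = (2*N)*(276 + N) = 2*N*(276 + N))
h(U, k) = -315*U + 276*k (h(U, k) = -315*U + (144 + 12*11)*k = -315*U + (144 + 132)*k = -315*U + 276*k)
D(-363) - h(-198, -119) = 2*(-363)*(276 - 363) - (-315*(-198) + 276*(-119)) = 2*(-363)*(-87) - (62370 - 32844) = 63162 - 1*29526 = 63162 - 29526 = 33636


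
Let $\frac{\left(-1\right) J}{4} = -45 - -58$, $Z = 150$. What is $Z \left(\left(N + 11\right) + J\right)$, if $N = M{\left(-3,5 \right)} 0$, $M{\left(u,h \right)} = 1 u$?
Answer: $-6150$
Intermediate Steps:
$M{\left(u,h \right)} = u$
$J = -52$ ($J = - 4 \left(-45 - -58\right) = - 4 \left(-45 + 58\right) = \left(-4\right) 13 = -52$)
$N = 0$ ($N = \left(-3\right) 0 = 0$)
$Z \left(\left(N + 11\right) + J\right) = 150 \left(\left(0 + 11\right) - 52\right) = 150 \left(11 - 52\right) = 150 \left(-41\right) = -6150$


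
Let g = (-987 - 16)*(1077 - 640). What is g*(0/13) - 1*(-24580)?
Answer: 24580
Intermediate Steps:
g = -438311 (g = -1003*437 = -438311)
g*(0/13) - 1*(-24580) = -0/13 - 1*(-24580) = -0/13 + 24580 = -438311*0 + 24580 = 0 + 24580 = 24580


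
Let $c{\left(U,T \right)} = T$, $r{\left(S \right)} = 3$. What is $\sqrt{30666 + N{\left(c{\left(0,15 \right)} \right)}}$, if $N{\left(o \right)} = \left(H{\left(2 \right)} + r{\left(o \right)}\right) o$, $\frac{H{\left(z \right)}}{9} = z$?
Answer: $\sqrt{30981} \approx 176.01$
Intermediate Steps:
$H{\left(z \right)} = 9 z$
$N{\left(o \right)} = 21 o$ ($N{\left(o \right)} = \left(9 \cdot 2 + 3\right) o = \left(18 + 3\right) o = 21 o$)
$\sqrt{30666 + N{\left(c{\left(0,15 \right)} \right)}} = \sqrt{30666 + 21 \cdot 15} = \sqrt{30666 + 315} = \sqrt{30981}$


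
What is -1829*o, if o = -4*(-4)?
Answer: -29264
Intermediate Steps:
o = 16
-1829*o = -1829*16 = -29264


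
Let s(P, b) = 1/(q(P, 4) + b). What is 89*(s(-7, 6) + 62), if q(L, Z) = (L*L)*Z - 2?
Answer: 1103689/200 ≈ 5518.4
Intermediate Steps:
q(L, Z) = -2 + Z*L**2 (q(L, Z) = L**2*Z - 2 = Z*L**2 - 2 = -2 + Z*L**2)
s(P, b) = 1/(-2 + b + 4*P**2) (s(P, b) = 1/((-2 + 4*P**2) + b) = 1/(-2 + b + 4*P**2))
89*(s(-7, 6) + 62) = 89*(1/(-2 + 6 + 4*(-7)**2) + 62) = 89*(1/(-2 + 6 + 4*49) + 62) = 89*(1/(-2 + 6 + 196) + 62) = 89*(1/200 + 62) = 89*(12401/200) = 1103689/200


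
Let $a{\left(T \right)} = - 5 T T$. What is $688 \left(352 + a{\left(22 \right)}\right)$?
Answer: $-1422784$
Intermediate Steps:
$a{\left(T \right)} = - 5 T^{2}$
$688 \left(352 + a{\left(22 \right)}\right) = 688 \left(352 - 5 \cdot 22^{2}\right) = 688 \left(352 - 2420\right) = 688 \left(-2068\right) = -1422784$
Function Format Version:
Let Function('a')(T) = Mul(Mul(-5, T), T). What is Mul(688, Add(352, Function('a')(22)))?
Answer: -1422784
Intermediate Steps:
Function('a')(T) = Mul(-5, Pow(T, 2))
Mul(688, Add(352, Function('a')(22))) = Mul(688, Add(352, Mul(-5, Pow(22, 2)))) = Mul(688, Add(352, Mul(-5, 484))) = Mul(688, Add(352, -2420)) = Mul(688, -2068) = -1422784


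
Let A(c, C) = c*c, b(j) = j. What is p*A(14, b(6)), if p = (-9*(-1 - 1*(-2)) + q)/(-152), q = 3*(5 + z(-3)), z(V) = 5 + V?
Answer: -294/19 ≈ -15.474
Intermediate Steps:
A(c, C) = c²
q = 21 (q = 3*(5 + (5 - 3)) = 3*(5 + 2) = 3*7 = 21)
p = -3/38 (p = (-9*(-1 - 1*(-2)) + 21)/(-152) = (-9*(-1 + 2) + 21)*(-1/152) = (-9*1 + 21)*(-1/152) = (-9 + 21)*(-1/152) = 12*(-1/152) = -3/38 ≈ -0.078947)
p*A(14, b(6)) = -3/38*14² = -3/38*196 = -294/19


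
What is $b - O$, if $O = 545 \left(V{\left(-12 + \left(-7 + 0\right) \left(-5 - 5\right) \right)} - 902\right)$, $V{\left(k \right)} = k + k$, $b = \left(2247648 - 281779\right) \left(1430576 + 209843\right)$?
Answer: $3224849287481$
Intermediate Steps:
$b = 3224848859111$ ($b = 1965869 \cdot 1640419 = 3224848859111$)
$V{\left(k \right)} = 2 k$
$O = -428370$ ($O = 545 \left(2 \left(-12 + \left(-7 + 0\right) \left(-5 - 5\right)\right) - 902\right) = 545 \left(2 \left(-12 - -70\right) - 902\right) = 545 \left(2 \left(-12 + 70\right) - 902\right) = 545 \left(2 \cdot 58 - 902\right) = 545 \left(116 - 902\right) = 545 \left(-786\right) = -428370$)
$b - O = 3224848859111 - -428370 = 3224848859111 + 428370 = 3224849287481$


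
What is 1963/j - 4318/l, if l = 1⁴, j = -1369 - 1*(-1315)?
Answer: -235135/54 ≈ -4354.4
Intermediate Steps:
j = -54 (j = -1369 + 1315 = -54)
l = 1
1963/j - 4318/l = 1963/(-54) - 4318/1 = 1963*(-1/54) - 4318*1 = -1963/54 - 4318 = -235135/54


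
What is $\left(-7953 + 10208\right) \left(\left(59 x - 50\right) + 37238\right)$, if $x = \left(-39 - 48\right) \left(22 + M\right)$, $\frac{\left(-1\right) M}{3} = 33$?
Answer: $975127395$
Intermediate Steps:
$M = -99$ ($M = \left(-3\right) 33 = -99$)
$x = 6699$ ($x = \left(-39 - 48\right) \left(22 - 99\right) = \left(-87\right) \left(-77\right) = 6699$)
$\left(-7953 + 10208\right) \left(\left(59 x - 50\right) + 37238\right) = \left(-7953 + 10208\right) \left(\left(59 \cdot 6699 - 50\right) + 37238\right) = 2255 \left(\left(395241 - 50\right) + 37238\right) = 2255 \left(395191 + 37238\right) = 2255 \cdot 432429 = 975127395$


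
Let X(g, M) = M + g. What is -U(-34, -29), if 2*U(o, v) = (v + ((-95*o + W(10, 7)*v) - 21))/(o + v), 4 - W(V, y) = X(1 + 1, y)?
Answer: 475/18 ≈ 26.389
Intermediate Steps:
W(V, y) = 2 - y (W(V, y) = 4 - (y + (1 + 1)) = 4 - (y + 2) = 4 - (2 + y) = 4 + (-2 - y) = 2 - y)
U(o, v) = (-21 - 95*o - 4*v)/(2*(o + v)) (U(o, v) = ((v + ((-95*o + (2 - 1*7)*v) - 21))/(o + v))/2 = ((v + ((-95*o + (2 - 7)*v) - 21))/(o + v))/2 = ((v + ((-95*o - 5*v) - 21))/(o + v))/2 = ((v + (-21 - 95*o - 5*v))/(o + v))/2 = ((-21 - 95*o - 4*v)/(o + v))/2 = (-21 - 95*o - 4*v)/(2*(o + v)))
-U(-34, -29) = -(-21 - 95*(-34) - 4*(-29))/(2*(-34 - 29)) = -(-21 + 3230 + 116)/(2*(-63)) = -(-1)*3325/(2*63) = -1*(-475/18) = 475/18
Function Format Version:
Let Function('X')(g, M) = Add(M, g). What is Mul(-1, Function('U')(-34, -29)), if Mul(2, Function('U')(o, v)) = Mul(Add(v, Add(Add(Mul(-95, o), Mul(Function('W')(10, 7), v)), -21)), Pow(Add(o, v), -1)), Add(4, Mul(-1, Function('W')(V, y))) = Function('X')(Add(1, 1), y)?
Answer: Rational(475, 18) ≈ 26.389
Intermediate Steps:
Function('W')(V, y) = Add(2, Mul(-1, y)) (Function('W')(V, y) = Add(4, Mul(-1, Add(y, Add(1, 1)))) = Add(4, Mul(-1, Add(y, 2))) = Add(4, Mul(-1, Add(2, y))) = Add(4, Add(-2, Mul(-1, y))) = Add(2, Mul(-1, y)))
Function('U')(o, v) = Mul(Rational(1, 2), Pow(Add(o, v), -1), Add(-21, Mul(-95, o), Mul(-4, v))) (Function('U')(o, v) = Mul(Rational(1, 2), Mul(Add(v, Add(Add(Mul(-95, o), Mul(Add(2, Mul(-1, 7)), v)), -21)), Pow(Add(o, v), -1))) = Mul(Rational(1, 2), Mul(Add(v, Add(Add(Mul(-95, o), Mul(Add(2, -7), v)), -21)), Pow(Add(o, v), -1))) = Mul(Rational(1, 2), Mul(Add(v, Add(Add(Mul(-95, o), Mul(-5, v)), -21)), Pow(Add(o, v), -1))) = Mul(Rational(1, 2), Mul(Add(v, Add(-21, Mul(-95, o), Mul(-5, v))), Pow(Add(o, v), -1))) = Mul(Rational(1, 2), Mul(Add(-21, Mul(-95, o), Mul(-4, v)), Pow(Add(o, v), -1))) = Mul(Rational(1, 2), Mul(Pow(Add(o, v), -1), Add(-21, Mul(-95, o), Mul(-4, v)))) = Mul(Rational(1, 2), Pow(Add(o, v), -1), Add(-21, Mul(-95, o), Mul(-4, v))))
Mul(-1, Function('U')(-34, -29)) = Mul(-1, Mul(Rational(1, 2), Pow(Add(-34, -29), -1), Add(-21, Mul(-95, -34), Mul(-4, -29)))) = Mul(-1, Mul(Rational(1, 2), Pow(-63, -1), Add(-21, 3230, 116))) = Mul(-1, Mul(Rational(1, 2), Rational(-1, 63), 3325)) = Mul(-1, Rational(-475, 18)) = Rational(475, 18)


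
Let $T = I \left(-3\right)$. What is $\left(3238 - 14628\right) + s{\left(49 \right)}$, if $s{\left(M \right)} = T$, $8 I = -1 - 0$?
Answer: $- \frac{91117}{8} \approx -11390.0$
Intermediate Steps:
$I = - \frac{1}{8}$ ($I = \frac{-1 - 0}{8} = \frac{-1 + 0}{8} = \frac{1}{8} \left(-1\right) = - \frac{1}{8} \approx -0.125$)
$T = \frac{3}{8}$ ($T = \left(- \frac{1}{8}\right) \left(-3\right) = \frac{3}{8} \approx 0.375$)
$s{\left(M \right)} = \frac{3}{8}$
$\left(3238 - 14628\right) + s{\left(49 \right)} = \left(3238 - 14628\right) + \frac{3}{8} = -11390 + \frac{3}{8} = - \frac{91117}{8}$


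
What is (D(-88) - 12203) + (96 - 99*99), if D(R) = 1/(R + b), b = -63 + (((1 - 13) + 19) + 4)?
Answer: -3067121/140 ≈ -21908.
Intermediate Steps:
b = -52 (b = -63 + ((-12 + 19) + 4) = -63 + (7 + 4) = -63 + 11 = -52)
D(R) = 1/(-52 + R) (D(R) = 1/(R - 52) = 1/(-52 + R))
(D(-88) - 12203) + (96 - 99*99) = (1/(-52 - 88) - 12203) + (96 - 99*99) = (1/(-140) - 12203) + (96 - 9801) = (-1/140 - 12203) - 9705 = -1708421/140 - 9705 = -3067121/140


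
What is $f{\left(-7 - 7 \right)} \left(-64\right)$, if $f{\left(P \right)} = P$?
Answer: $896$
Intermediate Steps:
$f{\left(-7 - 7 \right)} \left(-64\right) = \left(-7 - 7\right) \left(-64\right) = \left(-14\right) \left(-64\right) = 896$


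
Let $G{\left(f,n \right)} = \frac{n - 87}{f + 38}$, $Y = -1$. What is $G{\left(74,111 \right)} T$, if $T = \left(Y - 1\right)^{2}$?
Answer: $\frac{6}{7} \approx 0.85714$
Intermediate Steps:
$G{\left(f,n \right)} = \frac{-87 + n}{38 + f}$
$T = 4$ ($T = \left(-1 - 1\right)^{2} = \left(-2\right)^{2} = 4$)
$G{\left(74,111 \right)} T = \frac{-87 + 111}{38 + 74} \cdot 4 = \frac{1}{112} \cdot 24 \cdot 4 = \frac{3}{14} \cdot 4 = \frac{6}{7}$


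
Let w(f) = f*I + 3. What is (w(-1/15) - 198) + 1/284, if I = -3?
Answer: -276611/1420 ≈ -194.80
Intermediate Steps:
w(f) = 3 - 3*f (w(f) = f*(-3) + 3 = -3*f + 3 = 3 - 3*f)
(w(-1/15) - 198) + 1/284 = ((3 - (-3)/15) - 198) + 1/284 = ((3 - 3*(-1/15)) - 198) + 1/284 = ((3 + ⅕) - 198) + 1/284 = (16/5 - 198) + 1/284 = -974/5 + 1/284 = -276611/1420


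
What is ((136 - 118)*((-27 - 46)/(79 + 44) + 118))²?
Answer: 7507529316/1681 ≈ 4.4661e+6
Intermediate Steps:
((136 - 118)*((-27 - 46)/(79 + 44) + 118))² = (18*(-73/123 + 118))² = (18*(14441/123))² = (86646/41)² = 7507529316/1681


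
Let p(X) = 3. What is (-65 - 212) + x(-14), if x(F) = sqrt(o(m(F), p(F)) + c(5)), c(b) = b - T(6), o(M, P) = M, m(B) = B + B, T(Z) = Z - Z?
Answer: -277 + I*sqrt(23) ≈ -277.0 + 4.7958*I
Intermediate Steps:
T(Z) = 0
m(B) = 2*B
c(b) = b (c(b) = b - 1*0 = b + 0 = b)
x(F) = sqrt(5 + 2*F) (x(F) = sqrt(2*F + 5) = sqrt(5 + 2*F))
(-65 - 212) + x(-14) = (-65 - 212) + sqrt(5 + 2*(-14)) = -277 + sqrt(5 - 28) = -277 + sqrt(-23) = -277 + I*sqrt(23)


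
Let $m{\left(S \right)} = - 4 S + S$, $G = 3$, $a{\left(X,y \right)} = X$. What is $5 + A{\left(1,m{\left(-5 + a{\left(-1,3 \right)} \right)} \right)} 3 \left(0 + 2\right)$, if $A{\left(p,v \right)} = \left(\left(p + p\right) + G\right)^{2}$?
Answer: $155$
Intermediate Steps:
$m{\left(S \right)} = - 3 S$
$A{\left(p,v \right)} = \left(3 + 2 p\right)^{2}$ ($A{\left(p,v \right)} = \left(\left(p + p\right) + 3\right)^{2} = \left(2 p + 3\right)^{2} = \left(3 + 2 p\right)^{2}$)
$5 + A{\left(1,m{\left(-5 + a{\left(-1,3 \right)} \right)} \right)} 3 \left(0 + 2\right) = 5 + \left(3 + 2 \cdot 1\right)^{2} \cdot 3 \left(0 + 2\right) = 5 + \left(3 + 2\right)^{2} \cdot 3 \cdot 2 = 5 + 5^{2} \cdot 6 = 5 + 25 \cdot 6 = 5 + 150 = 155$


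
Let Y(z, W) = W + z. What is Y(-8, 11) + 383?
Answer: 386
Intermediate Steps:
Y(-8, 11) + 383 = (11 - 8) + 383 = 3 + 383 = 386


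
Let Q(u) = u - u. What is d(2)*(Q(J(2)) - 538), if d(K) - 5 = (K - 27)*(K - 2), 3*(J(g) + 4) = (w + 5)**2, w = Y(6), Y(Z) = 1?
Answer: -2690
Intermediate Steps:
w = 1
J(g) = 8 (J(g) = -4 + (1 + 5)**2/3 = -4 + (1/3)*6**2 = -4 + (1/3)*36 = -4 + 12 = 8)
Q(u) = 0
d(K) = 5 + (-27 + K)*(-2 + K) (d(K) = 5 + (K - 27)*(K - 2) = 5 + (-27 + K)*(-2 + K))
d(2)*(Q(J(2)) - 538) = (59 + 2**2 - 29*2)*(0 - 538) = (59 + 4 - 58)*(-538) = 5*(-538) = -2690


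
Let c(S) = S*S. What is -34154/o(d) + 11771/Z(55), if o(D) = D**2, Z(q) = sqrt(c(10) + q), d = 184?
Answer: -17077/16928 + 11771*sqrt(155)/155 ≈ 944.46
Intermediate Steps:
c(S) = S**2
Z(q) = sqrt(100 + q) (Z(q) = sqrt(10**2 + q) = sqrt(100 + q))
-34154/o(d) + 11771/Z(55) = -34154/(184**2) + 11771/(sqrt(100 + 55)) = -34154/33856 + 11771/(sqrt(155)) = -34154*1/33856 + 11771*(sqrt(155)/155) = -17077/16928 + 11771*sqrt(155)/155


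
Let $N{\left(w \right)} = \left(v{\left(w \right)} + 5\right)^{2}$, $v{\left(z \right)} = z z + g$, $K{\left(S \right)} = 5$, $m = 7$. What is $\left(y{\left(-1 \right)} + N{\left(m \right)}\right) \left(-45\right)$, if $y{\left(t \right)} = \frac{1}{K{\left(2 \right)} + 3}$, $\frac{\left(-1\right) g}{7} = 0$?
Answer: $- \frac{1049805}{8} \approx -1.3123 \cdot 10^{5}$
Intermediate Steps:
$g = 0$ ($g = \left(-7\right) 0 = 0$)
$v{\left(z \right)} = z^{2}$ ($v{\left(z \right)} = z z + 0 = z^{2} + 0 = z^{2}$)
$N{\left(w \right)} = \left(5 + w^{2}\right)^{2}$ ($N{\left(w \right)} = \left(w^{2} + 5\right)^{2} = \left(5 + w^{2}\right)^{2}$)
$y{\left(t \right)} = \frac{1}{8}$ ($y{\left(t \right)} = \frac{1}{5 + 3} = \frac{1}{8}$)
$\left(y{\left(-1 \right)} + N{\left(m \right)}\right) \left(-45\right) = \left(\frac{1}{8} + \left(5 + 7^{2}\right)^{2}\right) \left(-45\right) = \left(\frac{1}{8} + \left(5 + 49\right)^{2}\right) \left(-45\right) = \left(\frac{1}{8} + 54^{2}\right) \left(-45\right) = \left(\frac{1}{8} + 2916\right) \left(-45\right) = \frac{23329}{8} \left(-45\right) = - \frac{1049805}{8}$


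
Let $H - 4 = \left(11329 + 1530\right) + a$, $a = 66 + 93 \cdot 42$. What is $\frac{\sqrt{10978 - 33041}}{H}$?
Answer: $\frac{i \sqrt{22063}}{16835} \approx 0.0088231 i$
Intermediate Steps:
$a = 3972$ ($a = 66 + 3906 = 3972$)
$H = 16835$ ($H = 4 + \left(\left(11329 + 1530\right) + 3972\right) = 4 + \left(12859 + 3972\right) = 4 + 16831 = 16835$)
$\frac{\sqrt{10978 - 33041}}{H} = \frac{\sqrt{10978 - 33041}}{16835} = \sqrt{-22063} \cdot \frac{1}{16835} = i \sqrt{22063} \cdot \frac{1}{16835} = \frac{i \sqrt{22063}}{16835}$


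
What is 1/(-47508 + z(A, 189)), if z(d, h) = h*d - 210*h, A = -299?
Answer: -1/143709 ≈ -6.9585e-6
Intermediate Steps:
z(d, h) = -210*h + d*h (z(d, h) = d*h - 210*h = -210*h + d*h)
1/(-47508 + z(A, 189)) = 1/(-47508 + 189*(-210 - 299)) = 1/(-47508 + 189*(-509)) = 1/(-47508 - 96201) = 1/(-143709) = -1/143709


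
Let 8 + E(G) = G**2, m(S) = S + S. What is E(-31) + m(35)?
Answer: 1023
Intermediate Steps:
m(S) = 2*S
E(G) = -8 + G**2
E(-31) + m(35) = (-8 + (-31)**2) + 2*35 = (-8 + 961) + 70 = 953 + 70 = 1023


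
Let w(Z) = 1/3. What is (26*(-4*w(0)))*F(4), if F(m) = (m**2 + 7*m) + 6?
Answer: -5200/3 ≈ -1733.3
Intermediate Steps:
w(Z) = 1/3
F(m) = 6 + m**2 + 7*m
(26*(-4*w(0)))*F(4) = (26*(-4*1/3))*(6 + 4**2 + 7*4) = (26*(-4/3))*(6 + 16 + 28) = -104/3*50 = -5200/3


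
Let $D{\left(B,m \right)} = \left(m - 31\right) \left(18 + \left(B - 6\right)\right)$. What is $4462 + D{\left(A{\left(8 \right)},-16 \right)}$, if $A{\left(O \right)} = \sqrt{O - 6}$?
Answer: $3898 - 47 \sqrt{2} \approx 3831.5$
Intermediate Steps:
$A{\left(O \right)} = \sqrt{-6 + O}$
$D{\left(B,m \right)} = \left(-31 + m\right) \left(12 + B\right)$ ($D{\left(B,m \right)} = \left(-31 + m\right) \left(18 + \left(B - 6\right)\right) = \left(-31 + m\right) \left(18 + \left(-6 + B\right)\right) = \left(-31 + m\right) \left(12 + B\right)$)
$4462 + D{\left(A{\left(8 \right)},-16 \right)} = 4462 + \left(-372 - 31 \sqrt{-6 + 8} + 12 \left(-16\right) + \sqrt{-6 + 8} \left(-16\right)\right) = 4462 - \left(564 + 31 \sqrt{2} - \sqrt{2} \left(-16\right)\right) = 4462 - \left(564 + 47 \sqrt{2}\right) = 3898 - 47 \sqrt{2}$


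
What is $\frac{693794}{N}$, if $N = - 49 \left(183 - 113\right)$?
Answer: $- \frac{346897}{1715} \approx -202.27$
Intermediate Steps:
$N = -3430$ ($N = \left(-49\right) 70 = -3430$)
$\frac{693794}{N} = \frac{693794}{-3430} = 693794 \left(- \frac{1}{3430}\right) = - \frac{346897}{1715}$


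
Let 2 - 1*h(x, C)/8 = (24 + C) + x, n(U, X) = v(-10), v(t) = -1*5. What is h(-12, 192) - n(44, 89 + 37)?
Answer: -1611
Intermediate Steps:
v(t) = -5
n(U, X) = -5
h(x, C) = -176 - 8*C - 8*x (h(x, C) = 16 - 8*((24 + C) + x) = 16 - 8*(24 + C + x) = 16 + (-192 - 8*C - 8*x) = -176 - 8*C - 8*x)
h(-12, 192) - n(44, 89 + 37) = (-176 - 8*192 - 8*(-12)) - 1*(-5) = (-176 - 1536 + 96) + 5 = -1616 + 5 = -1611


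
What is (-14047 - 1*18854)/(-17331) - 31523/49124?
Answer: 356634537/283789348 ≈ 1.2567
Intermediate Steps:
(-14047 - 1*18854)/(-17331) - 31523/49124 = (-14047 - 18854)*(-1/17331) - 31523*1/49124 = -32901*(-1/17331) - 31523/49124 = 10967/5777 - 31523/49124 = 356634537/283789348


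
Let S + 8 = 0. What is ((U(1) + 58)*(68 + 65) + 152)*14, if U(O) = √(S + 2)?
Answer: 110124 + 1862*I*√6 ≈ 1.1012e+5 + 4561.0*I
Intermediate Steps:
S = -8 (S = -8 + 0 = -8)
U(O) = I*√6 (U(O) = √(-8 + 2) = √(-6) = I*√6)
((U(1) + 58)*(68 + 65) + 152)*14 = ((I*√6 + 58)*(68 + 65) + 152)*14 = ((58 + I*√6)*133 + 152)*14 = ((7714 + 133*I*√6) + 152)*14 = (7866 + 133*I*√6)*14 = 110124 + 1862*I*√6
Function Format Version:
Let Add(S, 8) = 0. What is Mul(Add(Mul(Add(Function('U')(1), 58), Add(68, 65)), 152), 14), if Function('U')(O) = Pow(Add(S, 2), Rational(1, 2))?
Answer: Add(110124, Mul(1862, I, Pow(6, Rational(1, 2)))) ≈ Add(1.1012e+5, Mul(4561.0, I))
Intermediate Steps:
S = -8 (S = Add(-8, 0) = -8)
Function('U')(O) = Mul(I, Pow(6, Rational(1, 2))) (Function('U')(O) = Pow(Add(-8, 2), Rational(1, 2)) = Pow(-6, Rational(1, 2)) = Mul(I, Pow(6, Rational(1, 2))))
Mul(Add(Mul(Add(Function('U')(1), 58), Add(68, 65)), 152), 14) = Mul(Add(Mul(Add(Mul(I, Pow(6, Rational(1, 2))), 58), Add(68, 65)), 152), 14) = Mul(Add(Mul(Add(58, Mul(I, Pow(6, Rational(1, 2)))), 133), 152), 14) = Mul(Add(Add(7714, Mul(133, I, Pow(6, Rational(1, 2)))), 152), 14) = Mul(Add(7866, Mul(133, I, Pow(6, Rational(1, 2)))), 14) = Add(110124, Mul(1862, I, Pow(6, Rational(1, 2))))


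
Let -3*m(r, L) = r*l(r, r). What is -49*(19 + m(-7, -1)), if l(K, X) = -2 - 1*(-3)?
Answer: -3136/3 ≈ -1045.3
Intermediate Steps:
l(K, X) = 1 (l(K, X) = -2 + 3 = 1)
m(r, L) = -r/3
-49*(19 + m(-7, -1)) = -49*(19 - 1/3*(-7)) = -49*(19 + 7/3) = -49*64/3 = -3136/3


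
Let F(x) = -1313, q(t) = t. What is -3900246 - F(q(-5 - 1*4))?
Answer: -3898933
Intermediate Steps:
-3900246 - F(q(-5 - 1*4)) = -3900246 - 1*(-1313) = -3900246 + 1313 = -3898933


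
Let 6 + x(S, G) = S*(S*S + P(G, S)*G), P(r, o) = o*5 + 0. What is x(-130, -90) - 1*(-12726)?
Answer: -9789280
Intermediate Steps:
P(r, o) = 5*o (P(r, o) = 5*o + 0 = 5*o)
x(S, G) = -6 + S*(S² + 5*G*S) (x(S, G) = -6 + S*(S*S + (5*S)*G) = -6 + S*(S² + 5*G*S))
x(-130, -90) - 1*(-12726) = (-6 + (-130)³ + 5*(-90)*(-130)²) - 1*(-12726) = (-6 - 2197000 + 5*(-90)*16900) + 12726 = (-6 - 2197000 - 7605000) + 12726 = -9802006 + 12726 = -9789280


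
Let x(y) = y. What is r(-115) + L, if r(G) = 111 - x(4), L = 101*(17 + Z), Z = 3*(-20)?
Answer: -4236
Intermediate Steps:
Z = -60
L = -4343 (L = 101*(17 - 60) = 101*(-43) = -4343)
r(G) = 107 (r(G) = 111 - 1*4 = 111 - 4 = 107)
r(-115) + L = 107 - 4343 = -4236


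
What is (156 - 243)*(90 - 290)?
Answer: 17400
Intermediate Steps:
(156 - 243)*(90 - 290) = -87*(-200) = 17400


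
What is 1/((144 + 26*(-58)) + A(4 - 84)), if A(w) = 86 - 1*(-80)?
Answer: -1/1198 ≈ -0.00083472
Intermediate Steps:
A(w) = 166 (A(w) = 86 + 80 = 166)
1/((144 + 26*(-58)) + A(4 - 84)) = 1/((144 + 26*(-58)) + 166) = 1/((144 - 1508) + 166) = 1/(-1364 + 166) = 1/(-1198) = -1/1198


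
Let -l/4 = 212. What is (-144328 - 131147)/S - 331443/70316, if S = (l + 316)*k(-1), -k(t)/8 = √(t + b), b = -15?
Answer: -331443/70316 + 275475*I/17024 ≈ -4.7136 + 16.182*I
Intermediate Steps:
l = -848 (l = -4*212 = -848)
k(t) = -8*√(-15 + t) (k(t) = -8*√(t - 15) = -8*√(-15 + t))
S = 17024*I (S = (-848 + 316)*(-8*√(-15 - 1)) = -(-4256)*√(-16) = -(-4256)*4*I = -(-17024)*I = 17024*I ≈ 17024.0*I)
(-144328 - 131147)/S - 331443/70316 = (-144328 - 131147)/((17024*I)) - 331443/70316 = -(-275475)*I/17024 - 331443*1/70316 = 275475*I/17024 - 331443/70316 = -331443/70316 + 275475*I/17024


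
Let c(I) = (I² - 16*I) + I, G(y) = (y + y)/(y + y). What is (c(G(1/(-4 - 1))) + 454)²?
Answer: 193600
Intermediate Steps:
G(y) = 1 (G(y) = (2*y)/((2*y)) = (2*y)*(1/(2*y)) = 1)
c(I) = I² - 15*I
(c(G(1/(-4 - 1))) + 454)² = (1*(-15 + 1) + 454)² = (1*(-14) + 454)² = (-14 + 454)² = 440² = 193600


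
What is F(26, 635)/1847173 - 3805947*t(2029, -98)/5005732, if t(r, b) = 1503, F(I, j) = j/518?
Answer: -2736711722809918277/2394831325869724 ≈ -1142.8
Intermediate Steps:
F(I, j) = j/518 (F(I, j) = j*(1/518) = j/518)
F(26, 635)/1847173 - 3805947*t(2029, -98)/5005732 = ((1/518)*635)/1847173 - 3805947/(5005732/1503) = (635/518)*(1/1847173) - 3805947/(5005732*(1/1503)) = 635/956835614 - 3805947/5005732/1503 = 635/956835614 - 3805947*1503/5005732 = 635/956835614 - 5720338341/5005732 = -2736711722809918277/2394831325869724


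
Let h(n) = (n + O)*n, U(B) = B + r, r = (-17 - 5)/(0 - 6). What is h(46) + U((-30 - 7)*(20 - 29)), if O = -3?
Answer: 6944/3 ≈ 2314.7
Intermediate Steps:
r = 11/3 (r = -22/(-6) = -22*(-⅙) = 11/3 ≈ 3.6667)
U(B) = 11/3 + B (U(B) = B + 11/3 = 11/3 + B)
h(n) = n*(-3 + n) (h(n) = (n - 3)*n = (-3 + n)*n = n*(-3 + n))
h(46) + U((-30 - 7)*(20 - 29)) = 46*(-3 + 46) + (11/3 + (-30 - 7)*(20 - 29)) = 46*43 + (11/3 - 37*(-9)) = 1978 + (11/3 + 333) = 1978 + 1010/3 = 6944/3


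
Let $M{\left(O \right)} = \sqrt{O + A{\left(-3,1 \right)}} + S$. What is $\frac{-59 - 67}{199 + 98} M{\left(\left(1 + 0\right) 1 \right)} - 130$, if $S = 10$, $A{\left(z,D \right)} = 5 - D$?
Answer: $- \frac{4430}{33} - \frac{14 \sqrt{5}}{33} \approx -135.19$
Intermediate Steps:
$M{\left(O \right)} = 10 + \sqrt{4 + O}$ ($M{\left(O \right)} = \sqrt{O + \left(5 - 1\right)} + 10 = \sqrt{O + 4} + 10 = \sqrt{4 + O} + 10 = 10 + \sqrt{4 + O}$)
$\frac{-59 - 67}{199 + 98} M{\left(\left(1 + 0\right) 1 \right)} - 130 = \frac{-59 - 67}{199 + 98} \left(10 + \sqrt{4 + \left(1 + 0\right) 1}\right) - 130 = - \frac{126}{297} \left(10 + \sqrt{4 + 1 \cdot 1}\right) - 130 = \left(-126\right) \frac{1}{297} \left(10 + \sqrt{4 + 1}\right) - 130 = - \frac{14 \left(10 + \sqrt{5}\right)}{33} - 130 = \left(- \frac{140}{33} - \frac{14 \sqrt{5}}{33}\right) - 130 = - \frac{4430}{33} - \frac{14 \sqrt{5}}{33}$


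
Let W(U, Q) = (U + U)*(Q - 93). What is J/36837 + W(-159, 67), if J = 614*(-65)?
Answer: 304528406/36837 ≈ 8266.9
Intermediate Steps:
W(U, Q) = 2*U*(-93 + Q) (W(U, Q) = (2*U)*(-93 + Q) = 2*U*(-93 + Q))
J = -39910
J/36837 + W(-159, 67) = -39910/36837 + 2*(-159)*(-93 + 67) = -39910*1/36837 + 2*(-159)*(-26) = -39910/36837 + 8268 = 304528406/36837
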